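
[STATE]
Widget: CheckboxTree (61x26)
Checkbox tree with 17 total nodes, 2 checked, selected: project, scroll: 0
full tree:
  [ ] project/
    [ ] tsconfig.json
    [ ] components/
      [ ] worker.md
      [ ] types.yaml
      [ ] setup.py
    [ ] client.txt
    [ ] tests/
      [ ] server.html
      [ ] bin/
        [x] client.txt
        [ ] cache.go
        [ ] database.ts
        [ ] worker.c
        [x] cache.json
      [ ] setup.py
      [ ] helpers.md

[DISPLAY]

>[-] project/                                                
   [ ] tsconfig.json                                         
   [ ] components/                                           
     [ ] worker.md                                           
     [ ] types.yaml                                          
     [ ] setup.py                                            
   [ ] client.txt                                            
   [-] tests/                                                
     [ ] server.html                                         
     [-] bin/                                                
       [x] client.txt                                        
       [ ] cache.go                                          
       [ ] database.ts                                       
       [ ] worker.c                                          
       [x] cache.json                                        
     [ ] setup.py                                            
     [ ] helpers.md                                          
                                                             
                                                             
                                                             
                                                             
                                                             
                                                             
                                                             
                                                             
                                                             


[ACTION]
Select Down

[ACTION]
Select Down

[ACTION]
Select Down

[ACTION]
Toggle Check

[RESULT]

 [-] project/                                                
   [ ] tsconfig.json                                         
   [-] components/                                           
>    [x] worker.md                                           
     [ ] types.yaml                                          
     [ ] setup.py                                            
   [ ] client.txt                                            
   [-] tests/                                                
     [ ] server.html                                         
     [-] bin/                                                
       [x] client.txt                                        
       [ ] cache.go                                          
       [ ] database.ts                                       
       [ ] worker.c                                          
       [x] cache.json                                        
     [ ] setup.py                                            
     [ ] helpers.md                                          
                                                             
                                                             
                                                             
                                                             
                                                             
                                                             
                                                             
                                                             
                                                             


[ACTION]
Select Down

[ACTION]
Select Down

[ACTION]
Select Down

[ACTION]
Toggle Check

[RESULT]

 [-] project/                                                
   [ ] tsconfig.json                                         
   [-] components/                                           
     [x] worker.md                                           
     [ ] types.yaml                                          
     [ ] setup.py                                            
>  [x] client.txt                                            
   [-] tests/                                                
     [ ] server.html                                         
     [-] bin/                                                
       [x] client.txt                                        
       [ ] cache.go                                          
       [ ] database.ts                                       
       [ ] worker.c                                          
       [x] cache.json                                        
     [ ] setup.py                                            
     [ ] helpers.md                                          
                                                             
                                                             
                                                             
                                                             
                                                             
                                                             
                                                             
                                                             
                                                             


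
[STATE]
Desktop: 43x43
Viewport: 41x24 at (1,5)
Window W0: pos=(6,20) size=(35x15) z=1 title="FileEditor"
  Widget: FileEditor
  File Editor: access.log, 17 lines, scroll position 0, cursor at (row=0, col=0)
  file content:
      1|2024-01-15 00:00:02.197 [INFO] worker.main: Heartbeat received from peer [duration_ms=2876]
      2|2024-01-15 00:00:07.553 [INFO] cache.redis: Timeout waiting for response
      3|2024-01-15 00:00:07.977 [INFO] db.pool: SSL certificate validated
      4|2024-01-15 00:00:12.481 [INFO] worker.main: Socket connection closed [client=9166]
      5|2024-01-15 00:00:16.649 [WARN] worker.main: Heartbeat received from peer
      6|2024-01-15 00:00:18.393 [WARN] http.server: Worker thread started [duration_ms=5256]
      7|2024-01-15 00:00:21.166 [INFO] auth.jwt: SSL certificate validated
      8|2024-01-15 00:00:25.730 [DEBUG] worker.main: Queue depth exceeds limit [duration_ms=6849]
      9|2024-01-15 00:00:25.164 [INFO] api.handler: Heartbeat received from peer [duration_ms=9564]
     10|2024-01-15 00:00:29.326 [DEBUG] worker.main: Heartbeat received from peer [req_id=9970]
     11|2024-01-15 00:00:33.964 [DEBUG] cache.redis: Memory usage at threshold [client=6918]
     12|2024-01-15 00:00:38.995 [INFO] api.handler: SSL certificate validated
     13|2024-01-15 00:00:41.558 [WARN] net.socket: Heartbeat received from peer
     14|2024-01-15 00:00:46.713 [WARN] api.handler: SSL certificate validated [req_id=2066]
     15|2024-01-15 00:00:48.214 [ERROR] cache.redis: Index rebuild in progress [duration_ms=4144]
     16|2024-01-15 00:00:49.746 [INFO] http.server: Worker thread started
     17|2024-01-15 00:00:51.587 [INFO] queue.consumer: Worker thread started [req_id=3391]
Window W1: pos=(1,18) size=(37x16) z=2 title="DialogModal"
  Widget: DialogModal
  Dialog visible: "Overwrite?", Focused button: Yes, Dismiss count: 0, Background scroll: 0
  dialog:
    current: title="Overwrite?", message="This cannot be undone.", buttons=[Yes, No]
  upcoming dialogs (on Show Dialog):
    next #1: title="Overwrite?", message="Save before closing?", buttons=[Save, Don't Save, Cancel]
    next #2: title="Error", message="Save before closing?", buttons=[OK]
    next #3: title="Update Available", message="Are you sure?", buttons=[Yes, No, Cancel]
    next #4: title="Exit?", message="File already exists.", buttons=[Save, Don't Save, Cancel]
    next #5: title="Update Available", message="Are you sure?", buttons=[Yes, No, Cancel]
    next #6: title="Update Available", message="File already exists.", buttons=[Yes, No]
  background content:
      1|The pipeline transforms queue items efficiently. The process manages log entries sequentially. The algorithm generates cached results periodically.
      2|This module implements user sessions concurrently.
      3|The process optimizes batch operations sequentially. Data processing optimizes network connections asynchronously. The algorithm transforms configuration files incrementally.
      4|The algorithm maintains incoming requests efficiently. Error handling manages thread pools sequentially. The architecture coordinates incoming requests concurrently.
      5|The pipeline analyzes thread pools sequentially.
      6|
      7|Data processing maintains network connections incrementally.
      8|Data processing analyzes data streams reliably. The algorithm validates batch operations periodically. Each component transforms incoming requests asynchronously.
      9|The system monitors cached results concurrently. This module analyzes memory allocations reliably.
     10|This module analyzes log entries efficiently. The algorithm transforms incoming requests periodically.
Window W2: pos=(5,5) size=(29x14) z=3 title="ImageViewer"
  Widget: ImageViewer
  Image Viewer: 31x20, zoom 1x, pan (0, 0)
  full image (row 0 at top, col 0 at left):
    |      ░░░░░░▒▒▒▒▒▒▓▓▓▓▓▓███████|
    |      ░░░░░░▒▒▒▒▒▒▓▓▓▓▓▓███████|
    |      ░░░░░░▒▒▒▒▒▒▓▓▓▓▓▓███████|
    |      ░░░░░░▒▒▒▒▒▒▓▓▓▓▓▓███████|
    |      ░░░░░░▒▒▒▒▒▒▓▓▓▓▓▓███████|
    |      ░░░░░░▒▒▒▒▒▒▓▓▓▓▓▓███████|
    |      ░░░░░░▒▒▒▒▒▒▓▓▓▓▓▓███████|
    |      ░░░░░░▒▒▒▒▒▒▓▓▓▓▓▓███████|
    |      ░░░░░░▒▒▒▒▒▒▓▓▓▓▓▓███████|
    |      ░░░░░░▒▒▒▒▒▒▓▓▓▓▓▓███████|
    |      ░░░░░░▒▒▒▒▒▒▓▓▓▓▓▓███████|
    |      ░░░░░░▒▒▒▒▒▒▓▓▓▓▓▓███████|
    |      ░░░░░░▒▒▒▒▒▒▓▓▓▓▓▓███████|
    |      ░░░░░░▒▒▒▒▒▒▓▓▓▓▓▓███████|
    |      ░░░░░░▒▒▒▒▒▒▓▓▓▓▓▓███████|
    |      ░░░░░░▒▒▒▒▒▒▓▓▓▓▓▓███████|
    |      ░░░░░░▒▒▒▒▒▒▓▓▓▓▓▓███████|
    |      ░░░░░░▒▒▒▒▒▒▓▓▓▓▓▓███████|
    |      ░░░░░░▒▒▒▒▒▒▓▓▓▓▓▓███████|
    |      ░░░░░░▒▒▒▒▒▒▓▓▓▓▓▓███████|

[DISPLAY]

    ┏━━━━━━━━━━━━━━━━━━━━━━━━━━━┓        
    ┃ ImageViewer               ┃        
    ┠───────────────────────────┨        
    ┃      ░░░░░░▒▒▒▒▒▒▓▓▓▓▓▓███┃        
    ┃      ░░░░░░▒▒▒▒▒▒▓▓▓▓▓▓███┃        
    ┃      ░░░░░░▒▒▒▒▒▒▓▓▓▓▓▓███┃        
    ┃      ░░░░░░▒▒▒▒▒▒▓▓▓▓▓▓███┃        
    ┃      ░░░░░░▒▒▒▒▒▒▓▓▓▓▓▓███┃        
    ┃      ░░░░░░▒▒▒▒▒▒▓▓▓▓▓▓███┃        
    ┃      ░░░░░░▒▒▒▒▒▒▓▓▓▓▓▓███┃        
    ┃      ░░░░░░▒▒▒▒▒▒▓▓▓▓▓▓███┃        
    ┃      ░░░░░░▒▒▒▒▒▒▓▓▓▓▓▓███┃        
    ┃      ░░░░░░▒▒▒▒▒▒▓▓▓▓▓▓███┃        
┏━━━┗━━━━━━━━━━━━━━━━━━━━━━━━━━━┛━━━┓    
┃ DialogModal                       ┃    
┠───────────────────────────────────┨━━┓ 
┃The pipeline transforms queue items┃  ┃ 
┃This module implements user session┃──┨ 
┃The process optimizes batch operati┃w▲┃ 
┃The ┌────────────────────────┐ng re┃c█┃ 
┃The │       Overwrite?       │ools ┃d░┃ 
┃    │ This cannot be undone. │     ┃w░┃ 
┃Data│       [Yes]  No        │ork c┃w░┃ 
┃Data└────────────────────────┘strea┃h░┃ 


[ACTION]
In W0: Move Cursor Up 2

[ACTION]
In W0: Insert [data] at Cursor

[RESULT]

    ┏━━━━━━━━━━━━━━━━━━━━━━━━━━━┓        
    ┃ ImageViewer               ┃        
    ┠───────────────────────────┨        
    ┃      ░░░░░░▒▒▒▒▒▒▓▓▓▓▓▓███┃        
    ┃      ░░░░░░▒▒▒▒▒▒▓▓▓▓▓▓███┃        
    ┃      ░░░░░░▒▒▒▒▒▒▓▓▓▓▓▓███┃        
    ┃      ░░░░░░▒▒▒▒▒▒▓▓▓▓▓▓███┃        
    ┃      ░░░░░░▒▒▒▒▒▒▓▓▓▓▓▓███┃        
    ┃      ░░░░░░▒▒▒▒▒▒▓▓▓▓▓▓███┃        
    ┃      ░░░░░░▒▒▒▒▒▒▓▓▓▓▓▓███┃        
    ┃      ░░░░░░▒▒▒▒▒▒▓▓▓▓▓▓███┃        
    ┃      ░░░░░░▒▒▒▒▒▒▓▓▓▓▓▓███┃        
    ┃      ░░░░░░▒▒▒▒▒▒▓▓▓▓▓▓███┃        
┏━━━┗━━━━━━━━━━━━━━━━━━━━━━━━━━━┛━━━┓    
┃ DialogModal                       ┃    
┠───────────────────────────────────┨━━┓ 
┃The pipeline transforms queue items┃  ┃ 
┃This module implements user session┃──┨ 
┃The process optimizes batch operati┃F▲┃ 
┃The ┌────────────────────────┐ng re┃c█┃ 
┃The │       Overwrite?       │ools ┃d░┃ 
┃    │ This cannot be undone. │     ┃w░┃ 
┃Data│       [Yes]  No        │ork c┃w░┃ 
┃Data└────────────────────────┘strea┃h░┃ 


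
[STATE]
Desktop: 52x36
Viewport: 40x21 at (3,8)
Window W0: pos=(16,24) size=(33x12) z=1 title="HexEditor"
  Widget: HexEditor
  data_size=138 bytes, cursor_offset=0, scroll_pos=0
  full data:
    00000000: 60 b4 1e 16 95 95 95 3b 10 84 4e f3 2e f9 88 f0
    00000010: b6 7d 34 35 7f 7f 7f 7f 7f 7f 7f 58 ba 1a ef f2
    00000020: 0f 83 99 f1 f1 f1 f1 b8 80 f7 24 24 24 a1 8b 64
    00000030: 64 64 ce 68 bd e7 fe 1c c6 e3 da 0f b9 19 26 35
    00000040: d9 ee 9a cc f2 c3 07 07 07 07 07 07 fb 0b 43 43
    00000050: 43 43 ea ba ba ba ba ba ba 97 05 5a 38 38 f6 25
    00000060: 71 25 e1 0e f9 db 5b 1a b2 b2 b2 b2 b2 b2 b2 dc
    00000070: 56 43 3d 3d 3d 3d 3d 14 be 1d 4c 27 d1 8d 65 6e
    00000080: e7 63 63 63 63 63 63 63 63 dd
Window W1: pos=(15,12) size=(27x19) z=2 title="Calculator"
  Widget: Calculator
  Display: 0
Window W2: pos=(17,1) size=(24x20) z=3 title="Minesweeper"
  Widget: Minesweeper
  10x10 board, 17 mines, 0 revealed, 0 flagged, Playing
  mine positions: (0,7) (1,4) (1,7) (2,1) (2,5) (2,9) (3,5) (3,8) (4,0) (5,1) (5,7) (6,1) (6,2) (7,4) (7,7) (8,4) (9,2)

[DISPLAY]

              ┃■■■■■■■■■■            ┃  
              ┃■■■■■■■■■■            ┃  
              ┃■■■■■■■■■■            ┃  
              ┃■■■■■■■■■■            ┃  
            ┏━┃■■■■■■■■■■            ┃┓ 
            ┃ ┃■■■■■■■■■■            ┃┃ 
            ┠─┃                      ┃┨ 
            ┃ ┃                      ┃┃ 
            ┃┌┃                      ┃┃ 
            ┃│┃                      ┃┃ 
            ┃├┃                      ┃┃ 
            ┃│┃                      ┃┃ 
            ┃├┗━━━━━━━━━━━━━━━━━━━━━━┛┃ 
            ┃│ 1 │ 2 │ 3 │ - │        ┃ 
            ┃├───┼───┼───┼───┤        ┃ 
            ┃│ 0 │ . │ = │ + │        ┃ 
            ┃├───┼───┼───┼───┤        ┃━
            ┃│ C │ MC│ MR│ M+│        ┃ 
            ┃└───┴───┴───┴───┘        ┃─
            ┃                         ┃9
            ┃                         ┃7


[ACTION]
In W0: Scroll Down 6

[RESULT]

              ┃■■■■■■■■■■            ┃  
              ┃■■■■■■■■■■            ┃  
              ┃■■■■■■■■■■            ┃  
              ┃■■■■■■■■■■            ┃  
            ┏━┃■■■■■■■■■■            ┃┓ 
            ┃ ┃■■■■■■■■■■            ┃┃ 
            ┠─┃                      ┃┨ 
            ┃ ┃                      ┃┃ 
            ┃┌┃                      ┃┃ 
            ┃│┃                      ┃┃ 
            ┃├┃                      ┃┃ 
            ┃│┃                      ┃┃ 
            ┃├┗━━━━━━━━━━━━━━━━━━━━━━┛┃ 
            ┃│ 1 │ 2 │ 3 │ - │        ┃ 
            ┃├───┼───┼───┼───┤        ┃ 
            ┃│ 0 │ . │ = │ + │        ┃ 
            ┃├───┼───┼───┼───┤        ┃━
            ┃│ C │ MC│ MR│ M+│        ┃ 
            ┃└───┴───┴───┴───┘        ┃─
            ┃                         ┃d
            ┃                         ┃3


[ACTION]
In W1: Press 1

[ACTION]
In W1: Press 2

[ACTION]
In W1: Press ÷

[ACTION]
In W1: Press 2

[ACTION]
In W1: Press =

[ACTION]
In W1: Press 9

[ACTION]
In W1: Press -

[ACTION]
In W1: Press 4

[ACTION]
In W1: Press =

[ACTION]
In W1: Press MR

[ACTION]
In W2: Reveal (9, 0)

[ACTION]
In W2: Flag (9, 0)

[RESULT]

              ┃■■■■■■■■■■            ┃  
              ┃■■■■■■■■■■            ┃  
              ┃■■■■■■■■■■            ┃  
              ┃12■■■■■■■■            ┃  
            ┏━┃ 1■■■■■■■■            ┃┓ 
            ┃ ┃ 1■■■■■■■■            ┃┃ 
            ┠─┃                      ┃┨ 
            ┃ ┃                      ┃┃ 
            ┃┌┃                      ┃┃ 
            ┃│┃                      ┃┃ 
            ┃├┃                      ┃┃ 
            ┃│┃                      ┃┃ 
            ┃├┗━━━━━━━━━━━━━━━━━━━━━━┛┃ 
            ┃│ 1 │ 2 │ 3 │ - │        ┃ 
            ┃├───┼───┼───┼───┤        ┃ 
            ┃│ 0 │ . │ = │ + │        ┃ 
            ┃├───┼───┼───┼───┤        ┃━
            ┃│ C │ MC│ MR│ M+│        ┃ 
            ┃└───┴───┴───┴───┘        ┃─
            ┃                         ┃d
            ┃                         ┃3


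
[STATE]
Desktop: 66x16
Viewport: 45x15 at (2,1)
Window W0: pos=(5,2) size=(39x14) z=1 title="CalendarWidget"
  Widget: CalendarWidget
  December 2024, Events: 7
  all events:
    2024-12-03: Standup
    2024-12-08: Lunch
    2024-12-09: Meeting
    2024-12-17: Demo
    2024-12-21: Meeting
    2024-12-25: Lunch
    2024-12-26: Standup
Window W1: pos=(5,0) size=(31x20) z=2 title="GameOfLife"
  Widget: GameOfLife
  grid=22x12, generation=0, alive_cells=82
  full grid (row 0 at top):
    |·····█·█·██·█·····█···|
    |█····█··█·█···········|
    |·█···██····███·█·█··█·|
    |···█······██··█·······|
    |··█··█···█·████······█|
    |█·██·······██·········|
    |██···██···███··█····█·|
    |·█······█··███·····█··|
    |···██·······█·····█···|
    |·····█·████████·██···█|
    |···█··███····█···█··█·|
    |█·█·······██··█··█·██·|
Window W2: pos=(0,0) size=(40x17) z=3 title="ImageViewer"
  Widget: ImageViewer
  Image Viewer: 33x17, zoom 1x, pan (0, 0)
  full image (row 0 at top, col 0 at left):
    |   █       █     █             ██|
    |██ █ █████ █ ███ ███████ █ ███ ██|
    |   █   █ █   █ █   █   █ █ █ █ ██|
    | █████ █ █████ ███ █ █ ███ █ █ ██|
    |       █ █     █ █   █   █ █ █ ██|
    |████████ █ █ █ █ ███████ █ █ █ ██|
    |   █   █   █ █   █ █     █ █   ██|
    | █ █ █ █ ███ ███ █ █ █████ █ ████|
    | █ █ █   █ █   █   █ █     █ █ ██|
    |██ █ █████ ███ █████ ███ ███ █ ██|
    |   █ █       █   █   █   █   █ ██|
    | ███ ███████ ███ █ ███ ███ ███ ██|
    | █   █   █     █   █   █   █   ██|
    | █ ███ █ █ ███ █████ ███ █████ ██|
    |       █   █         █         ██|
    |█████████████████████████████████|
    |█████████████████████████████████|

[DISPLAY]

ImageViewer                          ┃       
─────────────────────────────────────┨━━━┓   
  █       █     █             ██     ┃   ┃   
█ █ █████ █ ███ ███████ █ ███ ██     ┃───┨   
  █   █ █   █ █   █   █ █ █ █ ██     ┃   ┃   
█████ █ █████ ███ █ █ ███ █ █ ██     ┃   ┃   
      █ █     █ █   █   █ █ █ ██     ┃   ┃   
███████ █ █ █ █ ███████ █ █ █ ██     ┃   ┃   
  █   █   █ █   █ █     █ █   ██     ┃   ┃   
█ █ █ █ ███ ███ █ █ █████ █ ████     ┃   ┃   
█ █ █   █ █   █   █ █     █ █ ██     ┃   ┃   
█ █ █████ ███ █████ ███ ███ █ ██     ┃   ┃   
  █ █       █   █   █   █   █ ██     ┃   ┃   
███ ███████ ███ █ ███ ███ ███ ██     ┃   ┃   
█   █   █     █   █   █   █   ██     ┃━━━┛   


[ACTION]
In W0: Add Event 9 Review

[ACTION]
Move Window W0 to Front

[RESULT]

ImageViewer                          ┃       
───┏━━━━━━━━━━━━━━━━━━━━━━━━━━━━━━━━━━━━━┓   
  █┃ CalendarWidget                      ┃   
█ █┠─────────────────────────────────────┨   
  █┃            December 2024            ┃   
███┃Mo Tu We Th Fr Sa Su                 ┃   
   ┃                   1                 ┃   
███┃ 2  3*  4  5  6  7  8*               ┃   
  █┃ 9* 10 11 12 13 14 15                ┃   
█ █┃16 17* 18 19 20 21* 22               ┃   
█ █┃23 24 25* 26* 27 28 29               ┃   
█ █┃30 31                                ┃   
  █┃                                     ┃   
███┃                                     ┃   
█  ┗━━━━━━━━━━━━━━━━━━━━━━━━━━━━━━━━━━━━━┛   


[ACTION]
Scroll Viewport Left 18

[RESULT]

┃ ImageViewer                          ┃     
┠────┏━━━━━━━━━━━━━━━━━━━━━━━━━━━━━━━━━━━━━┓ 
┃   █┃ CalendarWidget                      ┃ 
┃██ █┠─────────────────────────────────────┨ 
┃   █┃            December 2024            ┃ 
┃ ███┃Mo Tu We Th Fr Sa Su                 ┃ 
┃    ┃                   1                 ┃ 
┃████┃ 2  3*  4  5  6  7  8*               ┃ 
┃   █┃ 9* 10 11 12 13 14 15                ┃ 
┃ █ █┃16 17* 18 19 20 21* 22               ┃ 
┃ █ █┃23 24 25* 26* 27 28 29               ┃ 
┃██ █┃30 31                                ┃ 
┃   █┃                                     ┃ 
┃ ███┃                                     ┃ 
┃ █  ┗━━━━━━━━━━━━━━━━━━━━━━━━━━━━━━━━━━━━━┛ 


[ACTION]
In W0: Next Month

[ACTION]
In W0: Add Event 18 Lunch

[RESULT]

┃ ImageViewer                          ┃     
┠────┏━━━━━━━━━━━━━━━━━━━━━━━━━━━━━━━━━━━━━┓ 
┃   █┃ CalendarWidget                      ┃ 
┃██ █┠─────────────────────────────────────┨ 
┃   █┃             January 2025            ┃ 
┃ ███┃Mo Tu We Th Fr Sa Su                 ┃ 
┃    ┃       1  2  3  4  5                 ┃ 
┃████┃ 6  7  8  9 10 11 12                 ┃ 
┃   █┃13 14 15 16 17 18* 19                ┃ 
┃ █ █┃20 21 22 23 24 25 26                 ┃ 
┃ █ █┃27 28 29 30 31                       ┃ 
┃██ █┃                                     ┃ 
┃   █┃                                     ┃ 
┃ ███┃                                     ┃ 
┃ █  ┗━━━━━━━━━━━━━━━━━━━━━━━━━━━━━━━━━━━━━┛ 


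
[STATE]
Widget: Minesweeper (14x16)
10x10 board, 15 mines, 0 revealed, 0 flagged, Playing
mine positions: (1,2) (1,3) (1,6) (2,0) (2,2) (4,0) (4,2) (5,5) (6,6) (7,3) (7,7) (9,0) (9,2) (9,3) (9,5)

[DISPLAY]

■■■■■■■■■■    
■■■■■■■■■■    
■■■■■■■■■■    
■■■■■■■■■■    
■■■■■■■■■■    
■■■■■■■■■■    
■■■■■■■■■■    
■■■■■■■■■■    
■■■■■■■■■■    
■■■■■■■■■■    
              
              
              
              
              
              


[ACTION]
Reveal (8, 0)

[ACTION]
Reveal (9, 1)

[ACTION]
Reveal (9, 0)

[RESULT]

■■■■■■■■■■    
■■✹✹■■✹■■■    
✹■✹■■■■■■■    
■■■■■■■■■■    
✹■✹■■■■■■■    
■■■■■✹■■■■    
■■■■■■✹■■■    
■■■✹■■■✹■■    
1■■■■■■■■■    
✹2✹✹■✹■■■■    
              
              
              
              
              
              


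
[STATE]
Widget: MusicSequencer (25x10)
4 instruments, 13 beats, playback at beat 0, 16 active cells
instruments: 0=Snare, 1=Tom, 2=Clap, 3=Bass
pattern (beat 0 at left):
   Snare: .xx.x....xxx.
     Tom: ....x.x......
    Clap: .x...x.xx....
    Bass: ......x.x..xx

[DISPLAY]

      ▼123456789012      
 Snare·██·█····███·      
   Tom····█·█······      
  Clap·█···█·██····      
  Bass······█·█··██      
                         
                         
                         
                         
                         


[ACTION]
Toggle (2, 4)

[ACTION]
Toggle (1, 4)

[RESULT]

      ▼123456789012      
 Snare·██·█····███·      
   Tom······█······      
  Clap·█··██·██····      
  Bass······█·█··██      
                         
                         
                         
                         
                         


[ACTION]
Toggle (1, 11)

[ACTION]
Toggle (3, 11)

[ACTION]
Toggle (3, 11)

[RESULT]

      ▼123456789012      
 Snare·██·█····███·      
   Tom······█····█·      
  Clap·█··██·██····      
  Bass······█·█··██      
                         
                         
                         
                         
                         


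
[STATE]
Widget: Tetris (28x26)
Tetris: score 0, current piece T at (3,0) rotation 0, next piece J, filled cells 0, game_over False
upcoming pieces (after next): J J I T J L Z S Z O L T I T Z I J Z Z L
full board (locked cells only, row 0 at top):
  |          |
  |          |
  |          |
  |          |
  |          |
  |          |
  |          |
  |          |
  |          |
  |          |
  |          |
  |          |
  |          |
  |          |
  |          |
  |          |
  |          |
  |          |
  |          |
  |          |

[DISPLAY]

    ▒     │Next:            
   ▒▒▒    │█                
          │███              
          │                 
          │                 
          │                 
          │Score:           
          │0                
          │                 
          │                 
          │                 
          │                 
          │                 
          │                 
          │                 
          │                 
          │                 
          │                 
          │                 
          │                 
          │                 
          │                 
          │                 
          │                 
          │                 
          │                 


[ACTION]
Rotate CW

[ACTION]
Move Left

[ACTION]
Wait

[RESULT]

          │Next:            
  ▒       │█                
  ▒▒      │███              
  ▒       │                 
          │                 
          │                 
          │Score:           
          │0                
          │                 
          │                 
          │                 
          │                 
          │                 
          │                 
          │                 
          │                 
          │                 
          │                 
          │                 
          │                 
          │                 
          │                 
          │                 
          │                 
          │                 
          │                 


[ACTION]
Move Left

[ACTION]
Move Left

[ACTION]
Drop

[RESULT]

          │Next:            
          │█                
▒         │███              
▒▒        │                 
▒         │                 
          │                 
          │Score:           
          │0                
          │                 
          │                 
          │                 
          │                 
          │                 
          │                 
          │                 
          │                 
          │                 
          │                 
          │                 
          │                 
          │                 
          │                 
          │                 
          │                 
          │                 
          │                 


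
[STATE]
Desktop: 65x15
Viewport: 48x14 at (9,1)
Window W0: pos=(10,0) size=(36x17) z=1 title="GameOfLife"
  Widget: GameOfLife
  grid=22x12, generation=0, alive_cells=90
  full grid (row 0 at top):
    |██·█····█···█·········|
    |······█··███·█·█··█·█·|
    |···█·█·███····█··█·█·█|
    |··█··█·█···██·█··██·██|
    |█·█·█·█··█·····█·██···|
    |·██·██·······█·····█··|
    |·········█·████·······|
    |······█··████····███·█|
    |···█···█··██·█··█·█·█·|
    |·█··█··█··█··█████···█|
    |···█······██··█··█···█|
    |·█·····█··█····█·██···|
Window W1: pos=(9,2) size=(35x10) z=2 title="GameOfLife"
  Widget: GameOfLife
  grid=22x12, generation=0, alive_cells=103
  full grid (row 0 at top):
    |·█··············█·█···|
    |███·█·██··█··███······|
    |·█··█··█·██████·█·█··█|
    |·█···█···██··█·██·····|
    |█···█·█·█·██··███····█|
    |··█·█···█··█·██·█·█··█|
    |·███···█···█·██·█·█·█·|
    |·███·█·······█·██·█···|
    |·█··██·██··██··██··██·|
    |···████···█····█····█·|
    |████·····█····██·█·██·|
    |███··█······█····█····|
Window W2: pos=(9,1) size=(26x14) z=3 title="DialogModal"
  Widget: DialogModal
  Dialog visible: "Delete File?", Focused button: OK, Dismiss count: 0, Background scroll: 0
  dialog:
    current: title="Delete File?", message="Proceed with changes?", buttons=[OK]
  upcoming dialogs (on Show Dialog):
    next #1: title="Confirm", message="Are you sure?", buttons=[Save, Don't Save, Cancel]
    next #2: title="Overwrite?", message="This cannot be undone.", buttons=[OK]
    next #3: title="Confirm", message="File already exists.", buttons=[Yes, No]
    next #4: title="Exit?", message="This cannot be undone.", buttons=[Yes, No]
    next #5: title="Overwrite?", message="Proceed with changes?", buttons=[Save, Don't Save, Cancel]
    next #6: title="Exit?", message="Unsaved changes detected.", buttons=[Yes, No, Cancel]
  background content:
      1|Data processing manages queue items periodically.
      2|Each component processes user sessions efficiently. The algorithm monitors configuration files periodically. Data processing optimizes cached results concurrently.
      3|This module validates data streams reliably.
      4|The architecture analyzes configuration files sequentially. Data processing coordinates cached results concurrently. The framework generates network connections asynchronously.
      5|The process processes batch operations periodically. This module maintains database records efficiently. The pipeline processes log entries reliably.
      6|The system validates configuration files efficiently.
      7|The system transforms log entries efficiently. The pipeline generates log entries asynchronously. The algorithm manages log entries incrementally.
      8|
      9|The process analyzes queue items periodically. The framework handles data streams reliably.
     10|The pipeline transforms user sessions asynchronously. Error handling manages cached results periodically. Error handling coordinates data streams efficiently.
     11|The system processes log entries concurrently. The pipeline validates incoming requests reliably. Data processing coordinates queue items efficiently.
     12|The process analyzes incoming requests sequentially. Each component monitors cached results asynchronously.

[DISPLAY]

┏━━━━━━━━━━━━━━━━━━━━━━━━┓          ┃           
┃ DialogModal            ┃━━━━━━━━┓─┨           
┠────────────────────────┨        ┃ ┃           
┃Data processing manages ┃────────┨ ┃           
┃Each component processes┃        ┃ ┃           
┃Th┌──────────────────┐da┃        ┃ ┃           
┃Th│   Delete File?   │ze┃        ┃ ┃           
┃Th│Proceed with chang│ba┃        ┃ ┃           
┃Th│       [OK]       │on┃        ┃ ┃           
┃Th└──────────────────┘lo┃        ┃ ┃           
┃                        ┃━━━━━━━━┛ ┃           
┃The process analyzes que┃          ┃           
┃The pipeline transforms ┃          ┃           
┗━━━━━━━━━━━━━━━━━━━━━━━━┛          ┃           


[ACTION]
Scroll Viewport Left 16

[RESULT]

         ┏━━━━━━━━━━━━━━━━━━━━━━━━┓          ┃  
         ┃ DialogModal            ┃━━━━━━━━┓─┨  
         ┠────────────────────────┨        ┃ ┃  
         ┃Data processing manages ┃────────┨ ┃  
         ┃Each component processes┃        ┃ ┃  
         ┃Th┌──────────────────┐da┃        ┃ ┃  
         ┃Th│   Delete File?   │ze┃        ┃ ┃  
         ┃Th│Proceed with chang│ba┃        ┃ ┃  
         ┃Th│       [OK]       │on┃        ┃ ┃  
         ┃Th└──────────────────┘lo┃        ┃ ┃  
         ┃                        ┃━━━━━━━━┛ ┃  
         ┃The process analyzes que┃          ┃  
         ┃The pipeline transforms ┃          ┃  
         ┗━━━━━━━━━━━━━━━━━━━━━━━━┛          ┃  


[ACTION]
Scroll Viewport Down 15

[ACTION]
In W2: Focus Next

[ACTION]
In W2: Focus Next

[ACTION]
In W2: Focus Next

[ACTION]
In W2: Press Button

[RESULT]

         ┏━━━━━━━━━━━━━━━━━━━━━━━━┓          ┃  
         ┃ DialogModal            ┃━━━━━━━━┓─┨  
         ┠────────────────────────┨        ┃ ┃  
         ┃Data processing manages ┃────────┨ ┃  
         ┃Each component processes┃        ┃ ┃  
         ┃This module validates da┃        ┃ ┃  
         ┃The architecture analyze┃        ┃ ┃  
         ┃The process processes ba┃        ┃ ┃  
         ┃The system validates con┃        ┃ ┃  
         ┃The system transforms lo┃        ┃ ┃  
         ┃                        ┃━━━━━━━━┛ ┃  
         ┃The process analyzes que┃          ┃  
         ┃The pipeline transforms ┃          ┃  
         ┗━━━━━━━━━━━━━━━━━━━━━━━━┛          ┃  


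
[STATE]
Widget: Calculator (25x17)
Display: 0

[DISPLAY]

                        0
┌───┬───┬───┬───┐        
│ 7 │ 8 │ 9 │ ÷ │        
├───┼───┼───┼───┤        
│ 4 │ 5 │ 6 │ × │        
├───┼───┼───┼───┤        
│ 1 │ 2 │ 3 │ - │        
├───┼───┼───┼───┤        
│ 0 │ . │ = │ + │        
├───┼───┼───┼───┤        
│ C │ MC│ MR│ M+│        
└───┴───┴───┴───┘        
                         
                         
                         
                         
                         


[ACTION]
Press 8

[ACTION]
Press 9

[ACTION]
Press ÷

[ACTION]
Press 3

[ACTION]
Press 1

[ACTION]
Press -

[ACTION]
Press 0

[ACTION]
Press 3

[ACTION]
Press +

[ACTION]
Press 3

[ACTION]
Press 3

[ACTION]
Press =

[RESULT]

              32.87096774
┌───┬───┬───┬───┐        
│ 7 │ 8 │ 9 │ ÷ │        
├───┼───┼───┼───┤        
│ 4 │ 5 │ 6 │ × │        
├───┼───┼───┼───┤        
│ 1 │ 2 │ 3 │ - │        
├───┼───┼───┼───┤        
│ 0 │ . │ = │ + │        
├───┼───┼───┼───┤        
│ C │ MC│ MR│ M+│        
└───┴───┴───┴───┘        
                         
                         
                         
                         
                         
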